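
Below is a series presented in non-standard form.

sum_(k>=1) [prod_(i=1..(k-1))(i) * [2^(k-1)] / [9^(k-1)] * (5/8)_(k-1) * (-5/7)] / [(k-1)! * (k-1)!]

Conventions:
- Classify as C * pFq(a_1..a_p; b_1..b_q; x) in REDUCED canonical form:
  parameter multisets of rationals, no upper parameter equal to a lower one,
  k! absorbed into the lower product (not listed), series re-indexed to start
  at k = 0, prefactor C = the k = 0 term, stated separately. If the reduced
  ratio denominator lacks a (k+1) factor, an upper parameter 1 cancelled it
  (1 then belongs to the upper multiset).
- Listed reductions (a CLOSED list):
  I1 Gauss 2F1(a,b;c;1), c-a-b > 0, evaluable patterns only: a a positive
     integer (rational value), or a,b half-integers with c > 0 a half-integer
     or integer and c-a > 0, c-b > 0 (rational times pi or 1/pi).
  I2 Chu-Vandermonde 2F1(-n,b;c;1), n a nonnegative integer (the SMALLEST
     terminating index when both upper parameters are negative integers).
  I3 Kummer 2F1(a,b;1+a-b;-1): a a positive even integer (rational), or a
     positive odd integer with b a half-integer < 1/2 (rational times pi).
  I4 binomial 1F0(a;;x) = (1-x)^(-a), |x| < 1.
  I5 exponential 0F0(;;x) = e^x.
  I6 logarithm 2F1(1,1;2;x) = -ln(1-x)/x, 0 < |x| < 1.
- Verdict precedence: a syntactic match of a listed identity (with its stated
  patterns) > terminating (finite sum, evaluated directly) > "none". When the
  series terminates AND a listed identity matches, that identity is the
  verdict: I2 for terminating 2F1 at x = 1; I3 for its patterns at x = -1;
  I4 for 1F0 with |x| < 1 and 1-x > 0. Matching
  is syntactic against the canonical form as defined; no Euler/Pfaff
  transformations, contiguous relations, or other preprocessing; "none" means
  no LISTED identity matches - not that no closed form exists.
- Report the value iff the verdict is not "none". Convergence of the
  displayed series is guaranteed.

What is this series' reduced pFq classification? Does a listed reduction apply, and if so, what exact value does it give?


The tell: t_0 being -5/7, the running product (prefactor -5/7) telescopes to a rising factorial.
Adjacent-term ratio: r(k) = (2/9) * (k+5/8) / [(k+1)] - rational in k. x = (2/9); t_0 = -5/7; negate the roots.

The series (x = 2/9) is 1F0: upper {5/8}, lower {-}, prefactor -5/7. Verdict (x = 2/9): the binomial series (I4) applies (the 1F0 binomial series: exponent -5/8, x = 2/9). Its exact value is (-5/7) * (7/9)^(-5/8).


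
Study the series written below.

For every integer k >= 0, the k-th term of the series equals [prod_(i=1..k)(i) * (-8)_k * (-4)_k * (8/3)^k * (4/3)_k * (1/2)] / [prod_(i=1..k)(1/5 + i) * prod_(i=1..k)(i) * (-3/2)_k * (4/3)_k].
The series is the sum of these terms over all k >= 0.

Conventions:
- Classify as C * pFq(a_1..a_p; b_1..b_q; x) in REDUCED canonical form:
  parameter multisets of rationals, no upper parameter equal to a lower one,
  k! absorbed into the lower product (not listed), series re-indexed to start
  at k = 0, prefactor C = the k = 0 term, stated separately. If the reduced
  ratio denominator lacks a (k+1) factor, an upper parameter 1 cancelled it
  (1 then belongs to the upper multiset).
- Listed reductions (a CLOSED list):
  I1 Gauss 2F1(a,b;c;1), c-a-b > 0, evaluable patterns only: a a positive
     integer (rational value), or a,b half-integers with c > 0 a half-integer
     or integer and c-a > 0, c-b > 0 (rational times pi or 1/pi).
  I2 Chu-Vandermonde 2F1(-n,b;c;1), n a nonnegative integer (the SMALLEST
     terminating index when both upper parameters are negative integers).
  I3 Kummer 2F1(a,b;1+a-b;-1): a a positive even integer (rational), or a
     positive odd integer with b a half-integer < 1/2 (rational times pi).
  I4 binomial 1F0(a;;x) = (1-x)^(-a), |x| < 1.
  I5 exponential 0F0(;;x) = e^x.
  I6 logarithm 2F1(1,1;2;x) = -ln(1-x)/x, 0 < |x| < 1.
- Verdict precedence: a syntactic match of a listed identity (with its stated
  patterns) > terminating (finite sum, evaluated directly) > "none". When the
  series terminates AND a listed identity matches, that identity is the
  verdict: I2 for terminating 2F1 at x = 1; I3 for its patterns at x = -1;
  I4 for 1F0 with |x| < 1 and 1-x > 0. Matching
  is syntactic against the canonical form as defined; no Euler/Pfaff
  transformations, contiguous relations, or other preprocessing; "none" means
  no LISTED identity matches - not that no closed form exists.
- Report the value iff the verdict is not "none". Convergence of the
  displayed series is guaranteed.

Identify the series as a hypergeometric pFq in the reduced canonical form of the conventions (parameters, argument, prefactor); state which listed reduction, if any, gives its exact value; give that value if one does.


x = 8/3 here; the reduced form reads 3F2, upper {-8, -4, 1}, lower {-3/2, 6/5}, C = 1/2. Verdict: terminating. (-4)_k vanishes past k = 4, leaving a 5-term sum, computed directly. Value: 1225253459/16038.

First insight: t_0 = 1/2 here, and the parameter 4/3 appears in both the upper and lower lists and cancels.
Step ratio: r(k) = (8/3) * (k-8) (k-4) (k+1) / [(k-3/2) (k+6/5) (k+1)] - rational; roots negated = parameters, x = (8/3), C = 1/2.


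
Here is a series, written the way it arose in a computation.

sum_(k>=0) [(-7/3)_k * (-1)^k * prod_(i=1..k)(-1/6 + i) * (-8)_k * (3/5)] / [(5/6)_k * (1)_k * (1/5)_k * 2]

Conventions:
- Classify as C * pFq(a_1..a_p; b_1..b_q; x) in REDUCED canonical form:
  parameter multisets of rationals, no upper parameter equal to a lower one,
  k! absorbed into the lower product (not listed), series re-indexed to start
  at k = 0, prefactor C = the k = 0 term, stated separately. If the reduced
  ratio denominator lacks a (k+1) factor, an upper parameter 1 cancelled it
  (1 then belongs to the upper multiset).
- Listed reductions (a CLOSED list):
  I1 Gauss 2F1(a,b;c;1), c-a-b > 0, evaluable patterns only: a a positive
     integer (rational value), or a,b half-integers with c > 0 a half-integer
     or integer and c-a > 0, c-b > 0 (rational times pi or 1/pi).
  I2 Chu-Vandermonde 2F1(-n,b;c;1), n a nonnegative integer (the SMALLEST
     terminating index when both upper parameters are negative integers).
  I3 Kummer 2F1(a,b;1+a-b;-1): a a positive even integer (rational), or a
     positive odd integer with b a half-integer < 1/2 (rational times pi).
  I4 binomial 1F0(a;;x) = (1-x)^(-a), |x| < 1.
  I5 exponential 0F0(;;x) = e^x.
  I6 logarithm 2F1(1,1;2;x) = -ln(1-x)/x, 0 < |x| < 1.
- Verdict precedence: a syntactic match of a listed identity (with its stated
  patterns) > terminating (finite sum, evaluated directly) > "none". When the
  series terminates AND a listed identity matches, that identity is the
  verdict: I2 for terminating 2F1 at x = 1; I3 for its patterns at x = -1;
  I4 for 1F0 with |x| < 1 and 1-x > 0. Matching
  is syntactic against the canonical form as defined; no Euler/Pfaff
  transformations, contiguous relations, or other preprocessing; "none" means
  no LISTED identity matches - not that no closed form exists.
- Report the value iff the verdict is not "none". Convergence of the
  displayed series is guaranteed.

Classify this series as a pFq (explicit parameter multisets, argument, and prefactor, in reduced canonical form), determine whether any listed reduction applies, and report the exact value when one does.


The series (x = -1) is 2F1: upper {-8, -7/3}, lower {1/5}, prefactor 3/10. Verdict: terminating - upper -8 stops the sum at k = 8; the 9 terms are added exactly. Sum: 141526470374/3926463255.

The tell: t_0 = 3/10 here, and the running product (C = 3/10) telescopes to a rising factorial.
Step ratio: r(k) = (-1) * (k-8) (k-7/3) / [(k+1/5) (k+1)] - rational in k, leading ratio (-1); with t_0 = 3/10, classification follows.


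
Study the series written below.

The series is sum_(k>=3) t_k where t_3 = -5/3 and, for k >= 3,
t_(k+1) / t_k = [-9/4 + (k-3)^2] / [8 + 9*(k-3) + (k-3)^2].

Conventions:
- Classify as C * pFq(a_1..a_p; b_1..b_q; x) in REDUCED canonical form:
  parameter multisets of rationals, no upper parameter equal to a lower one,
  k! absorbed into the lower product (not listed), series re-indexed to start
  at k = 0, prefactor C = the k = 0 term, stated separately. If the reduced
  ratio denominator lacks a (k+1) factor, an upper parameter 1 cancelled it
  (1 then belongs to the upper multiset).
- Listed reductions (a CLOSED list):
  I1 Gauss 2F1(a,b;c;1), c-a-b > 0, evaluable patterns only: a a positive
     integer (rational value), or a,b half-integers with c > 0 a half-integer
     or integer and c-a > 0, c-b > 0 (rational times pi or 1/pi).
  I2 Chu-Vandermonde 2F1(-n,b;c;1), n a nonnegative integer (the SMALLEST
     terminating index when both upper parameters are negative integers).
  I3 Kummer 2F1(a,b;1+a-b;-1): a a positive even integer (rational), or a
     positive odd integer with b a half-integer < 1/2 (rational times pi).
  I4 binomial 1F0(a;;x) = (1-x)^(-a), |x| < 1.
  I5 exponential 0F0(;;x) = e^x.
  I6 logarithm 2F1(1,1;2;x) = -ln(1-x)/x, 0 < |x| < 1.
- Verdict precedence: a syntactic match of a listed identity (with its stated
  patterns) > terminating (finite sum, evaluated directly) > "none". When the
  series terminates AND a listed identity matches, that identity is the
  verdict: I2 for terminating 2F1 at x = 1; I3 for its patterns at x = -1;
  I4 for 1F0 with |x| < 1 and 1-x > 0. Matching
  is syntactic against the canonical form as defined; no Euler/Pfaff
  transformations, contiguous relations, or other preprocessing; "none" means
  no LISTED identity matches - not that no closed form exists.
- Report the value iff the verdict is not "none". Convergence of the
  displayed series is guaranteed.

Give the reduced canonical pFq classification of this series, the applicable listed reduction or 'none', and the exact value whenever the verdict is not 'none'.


Reduced: x = 1, 2F1, upper = {-3/2, 3/2}, lower = {8}, C = -5/3. Verdict at x = 1: the half-integer Gauss pattern (I1) matches (x = 1; upper {-3/2, 3/2} half-integers, c = 8 in the evaluable pattern). Hence: (-8388608/2166021) / pi.

First insight: with t_0 = -5/3, the expanded ratio factors over Q; prefactor -5/3, roots give parameters.
Ratio: r(k) = 1 * (k-3/2) (k+3/2) / [(k+8) (k+1)] - poly over poly, x = 1 from leading terms; C = -5/3 at k = 0.


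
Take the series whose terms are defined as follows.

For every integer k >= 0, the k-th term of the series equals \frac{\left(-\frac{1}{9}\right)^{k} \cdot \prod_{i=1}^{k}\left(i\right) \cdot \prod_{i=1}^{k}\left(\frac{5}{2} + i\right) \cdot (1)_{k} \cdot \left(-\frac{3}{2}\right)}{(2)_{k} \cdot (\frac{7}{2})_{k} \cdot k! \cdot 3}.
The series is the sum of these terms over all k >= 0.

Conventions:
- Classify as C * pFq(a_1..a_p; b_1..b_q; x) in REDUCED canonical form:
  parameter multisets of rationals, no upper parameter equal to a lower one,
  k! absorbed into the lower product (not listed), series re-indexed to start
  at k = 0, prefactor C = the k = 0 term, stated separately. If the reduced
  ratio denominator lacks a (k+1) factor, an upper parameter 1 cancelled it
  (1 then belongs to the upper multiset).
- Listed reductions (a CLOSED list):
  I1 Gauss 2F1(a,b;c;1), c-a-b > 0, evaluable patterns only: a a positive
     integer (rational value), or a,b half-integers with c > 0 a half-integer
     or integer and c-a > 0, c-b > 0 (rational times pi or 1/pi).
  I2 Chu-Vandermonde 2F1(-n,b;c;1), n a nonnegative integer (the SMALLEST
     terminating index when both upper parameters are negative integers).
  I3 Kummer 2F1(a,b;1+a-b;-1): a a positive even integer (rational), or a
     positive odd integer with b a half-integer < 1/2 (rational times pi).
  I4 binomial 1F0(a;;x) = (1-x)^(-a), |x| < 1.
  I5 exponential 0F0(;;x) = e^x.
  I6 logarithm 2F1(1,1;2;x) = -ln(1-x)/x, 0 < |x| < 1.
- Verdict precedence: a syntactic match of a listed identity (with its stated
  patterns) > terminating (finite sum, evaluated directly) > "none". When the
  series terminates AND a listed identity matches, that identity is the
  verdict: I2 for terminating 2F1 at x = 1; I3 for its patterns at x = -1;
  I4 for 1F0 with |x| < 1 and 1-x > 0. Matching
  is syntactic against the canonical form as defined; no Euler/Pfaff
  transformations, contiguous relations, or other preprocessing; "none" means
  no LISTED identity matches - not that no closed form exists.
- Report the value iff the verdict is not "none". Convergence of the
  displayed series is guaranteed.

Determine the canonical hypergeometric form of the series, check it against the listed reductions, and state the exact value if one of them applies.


The tell: from the first term -\frac{1}{2}: the constant factors (C = -1/2, x = -1/9) combine into one prefactor.
Consecutive-term ratio: r(k) = -\frac{1}{9} * (k+1) (k+1) / [(k+2) (k+1)] - rational; roots negated = parameters, x = -\frac{1}{9}, C = -\frac{1}{2}.

Canonical form: C = -\frac{1}{2} times 2F1 with upper {1, 1}, lower {2}, x = -\frac{1}{9}. Verdict: this is the logarithmic series (I6) (the logarithm: parameters (1,1;2), x = -\frac{1}{9}). Sum: \left(-\frac{9}{2}\right) \cdot \ln\left(\frac{10}{9}\right).


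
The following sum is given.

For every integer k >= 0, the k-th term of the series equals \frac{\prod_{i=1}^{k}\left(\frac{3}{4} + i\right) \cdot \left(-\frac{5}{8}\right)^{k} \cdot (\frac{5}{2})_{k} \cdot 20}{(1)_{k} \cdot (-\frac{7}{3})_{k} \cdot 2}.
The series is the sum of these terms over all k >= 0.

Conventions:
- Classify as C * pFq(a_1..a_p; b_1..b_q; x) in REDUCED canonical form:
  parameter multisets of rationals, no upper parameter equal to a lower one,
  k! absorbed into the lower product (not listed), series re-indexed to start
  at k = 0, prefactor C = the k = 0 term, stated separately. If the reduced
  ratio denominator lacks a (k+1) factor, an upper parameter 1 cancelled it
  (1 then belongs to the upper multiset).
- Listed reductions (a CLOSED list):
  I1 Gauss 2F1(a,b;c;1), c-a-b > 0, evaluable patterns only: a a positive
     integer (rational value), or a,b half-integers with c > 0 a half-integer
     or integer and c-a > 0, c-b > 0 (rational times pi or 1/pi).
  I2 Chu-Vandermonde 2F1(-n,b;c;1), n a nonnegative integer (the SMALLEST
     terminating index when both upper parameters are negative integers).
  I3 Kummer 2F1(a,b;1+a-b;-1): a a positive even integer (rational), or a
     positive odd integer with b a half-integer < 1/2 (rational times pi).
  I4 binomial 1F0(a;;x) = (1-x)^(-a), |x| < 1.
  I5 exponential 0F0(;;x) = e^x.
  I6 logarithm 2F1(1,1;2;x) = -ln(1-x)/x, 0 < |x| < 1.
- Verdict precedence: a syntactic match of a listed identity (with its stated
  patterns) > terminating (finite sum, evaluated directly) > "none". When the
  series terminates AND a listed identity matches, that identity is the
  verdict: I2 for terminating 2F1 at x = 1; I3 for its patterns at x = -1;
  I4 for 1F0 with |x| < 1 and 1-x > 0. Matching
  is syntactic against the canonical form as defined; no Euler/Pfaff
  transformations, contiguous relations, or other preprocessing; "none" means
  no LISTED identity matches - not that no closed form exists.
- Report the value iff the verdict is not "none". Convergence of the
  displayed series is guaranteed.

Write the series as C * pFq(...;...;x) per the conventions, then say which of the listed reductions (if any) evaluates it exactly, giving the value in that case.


With C = 10: the canonical form is 2F1(\frac{7}{4}, \frac{5}{2}; -\frac{7}{3}; -\frac{5}{8}). Verdict: none (x = -\frac{5}{8}): each listed identity misses the multisets {\frac{7}{4}, \frac{5}{2}} ; {-\frac{7}{3}}.

Key observation: with t_0 = 10, (1)_k (C = 10) is k! itself.
Consecutive-term ratio: r(k) = -\frac{5}{8} * (k+\frac{7}{4}) (k+\frac{5}{2}) / [(k-\frac{7}{3}) (k+1)] - rational in k, leading ratio -\frac{5}{8}; with t_0 = 10, classification follows.


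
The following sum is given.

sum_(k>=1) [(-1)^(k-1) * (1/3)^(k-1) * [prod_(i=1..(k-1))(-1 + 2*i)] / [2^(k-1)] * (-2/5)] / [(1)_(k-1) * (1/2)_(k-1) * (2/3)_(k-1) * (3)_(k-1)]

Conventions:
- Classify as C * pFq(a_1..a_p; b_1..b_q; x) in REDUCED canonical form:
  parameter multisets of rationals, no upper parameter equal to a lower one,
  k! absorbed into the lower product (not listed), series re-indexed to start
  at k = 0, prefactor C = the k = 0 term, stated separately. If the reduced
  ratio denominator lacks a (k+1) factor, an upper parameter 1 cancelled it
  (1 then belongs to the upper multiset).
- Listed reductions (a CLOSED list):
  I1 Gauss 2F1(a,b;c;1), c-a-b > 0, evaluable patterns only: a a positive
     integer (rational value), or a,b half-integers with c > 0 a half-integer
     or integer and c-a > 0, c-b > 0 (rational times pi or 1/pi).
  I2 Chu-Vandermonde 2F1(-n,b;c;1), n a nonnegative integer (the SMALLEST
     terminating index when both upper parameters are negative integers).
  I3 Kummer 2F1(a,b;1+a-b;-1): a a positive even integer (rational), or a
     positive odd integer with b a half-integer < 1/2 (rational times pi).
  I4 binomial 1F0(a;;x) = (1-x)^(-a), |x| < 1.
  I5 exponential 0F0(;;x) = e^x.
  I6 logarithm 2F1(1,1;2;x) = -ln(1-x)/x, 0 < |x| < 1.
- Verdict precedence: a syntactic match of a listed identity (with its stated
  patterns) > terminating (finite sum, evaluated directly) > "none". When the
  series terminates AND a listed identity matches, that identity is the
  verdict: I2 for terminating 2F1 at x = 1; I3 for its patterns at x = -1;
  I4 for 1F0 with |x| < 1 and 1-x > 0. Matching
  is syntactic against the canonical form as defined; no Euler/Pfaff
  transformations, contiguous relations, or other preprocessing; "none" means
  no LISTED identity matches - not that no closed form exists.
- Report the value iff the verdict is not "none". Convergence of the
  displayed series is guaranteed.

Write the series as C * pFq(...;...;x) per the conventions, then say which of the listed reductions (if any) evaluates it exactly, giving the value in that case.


First insight: t_0 = -2/5 here, and the parameter 1/2 appears in both the upper and lower lists and cancels.
Adjacent-term ratio: r(k) = (-1/3) * 1 / [(k+2/3) (k+3) (k+1)] ; factor over Q: parameters, x = (-1/3), and C = -2/5.

This is -2/5 * 0F2(-; 2/3, 3; -1/3) in reduced canonical form. Verdict: none here - no I1-I6 shape fits x = -1/3 with lower {2/3, 3}.


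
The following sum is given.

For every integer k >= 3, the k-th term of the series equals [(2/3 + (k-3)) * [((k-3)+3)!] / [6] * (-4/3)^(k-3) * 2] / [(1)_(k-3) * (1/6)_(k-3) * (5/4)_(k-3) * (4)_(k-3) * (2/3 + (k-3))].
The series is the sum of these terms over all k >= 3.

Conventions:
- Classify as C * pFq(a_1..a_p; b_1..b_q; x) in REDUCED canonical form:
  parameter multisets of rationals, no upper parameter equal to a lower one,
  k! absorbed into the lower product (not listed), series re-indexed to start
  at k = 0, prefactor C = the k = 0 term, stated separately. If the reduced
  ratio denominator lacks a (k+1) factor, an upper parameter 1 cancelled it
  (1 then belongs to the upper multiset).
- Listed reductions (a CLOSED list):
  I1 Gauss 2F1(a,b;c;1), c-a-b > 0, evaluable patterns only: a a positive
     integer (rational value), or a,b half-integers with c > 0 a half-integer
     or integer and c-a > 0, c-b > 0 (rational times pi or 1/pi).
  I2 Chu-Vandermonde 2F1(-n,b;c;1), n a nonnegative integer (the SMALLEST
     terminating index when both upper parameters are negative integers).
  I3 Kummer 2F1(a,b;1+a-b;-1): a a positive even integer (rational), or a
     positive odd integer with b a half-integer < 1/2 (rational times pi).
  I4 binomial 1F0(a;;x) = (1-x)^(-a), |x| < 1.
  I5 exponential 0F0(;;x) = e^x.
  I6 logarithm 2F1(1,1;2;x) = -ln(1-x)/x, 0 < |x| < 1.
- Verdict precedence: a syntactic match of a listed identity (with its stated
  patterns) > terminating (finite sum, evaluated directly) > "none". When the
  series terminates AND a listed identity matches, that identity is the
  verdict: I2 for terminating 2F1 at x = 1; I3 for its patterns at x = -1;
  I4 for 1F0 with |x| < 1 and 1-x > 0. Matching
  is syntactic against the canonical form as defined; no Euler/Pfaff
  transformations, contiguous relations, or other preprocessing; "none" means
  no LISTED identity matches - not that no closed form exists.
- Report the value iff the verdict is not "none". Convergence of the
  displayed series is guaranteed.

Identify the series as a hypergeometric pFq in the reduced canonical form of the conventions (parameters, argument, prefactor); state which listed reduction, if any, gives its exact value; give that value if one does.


With C = 2: the canonical form is 0F2(-; 1/6, 5/4; -4/3). Verdict: none. No listed pattern accepts 0F2(-; 1/6, 5/4; -4/3).

The tell: t_0 = 2 here, and the factorial ratio (prefactor 2) (k+a-1)!/(a-1)! is a rising factorial (a)_k.
Consecutive-term ratio: r(k) = (-4/3) * 1 / [(k+1/6) (k+5/4) (k+1)] - rational in k. x = (-4/3); t_0 = 2; negate the roots.


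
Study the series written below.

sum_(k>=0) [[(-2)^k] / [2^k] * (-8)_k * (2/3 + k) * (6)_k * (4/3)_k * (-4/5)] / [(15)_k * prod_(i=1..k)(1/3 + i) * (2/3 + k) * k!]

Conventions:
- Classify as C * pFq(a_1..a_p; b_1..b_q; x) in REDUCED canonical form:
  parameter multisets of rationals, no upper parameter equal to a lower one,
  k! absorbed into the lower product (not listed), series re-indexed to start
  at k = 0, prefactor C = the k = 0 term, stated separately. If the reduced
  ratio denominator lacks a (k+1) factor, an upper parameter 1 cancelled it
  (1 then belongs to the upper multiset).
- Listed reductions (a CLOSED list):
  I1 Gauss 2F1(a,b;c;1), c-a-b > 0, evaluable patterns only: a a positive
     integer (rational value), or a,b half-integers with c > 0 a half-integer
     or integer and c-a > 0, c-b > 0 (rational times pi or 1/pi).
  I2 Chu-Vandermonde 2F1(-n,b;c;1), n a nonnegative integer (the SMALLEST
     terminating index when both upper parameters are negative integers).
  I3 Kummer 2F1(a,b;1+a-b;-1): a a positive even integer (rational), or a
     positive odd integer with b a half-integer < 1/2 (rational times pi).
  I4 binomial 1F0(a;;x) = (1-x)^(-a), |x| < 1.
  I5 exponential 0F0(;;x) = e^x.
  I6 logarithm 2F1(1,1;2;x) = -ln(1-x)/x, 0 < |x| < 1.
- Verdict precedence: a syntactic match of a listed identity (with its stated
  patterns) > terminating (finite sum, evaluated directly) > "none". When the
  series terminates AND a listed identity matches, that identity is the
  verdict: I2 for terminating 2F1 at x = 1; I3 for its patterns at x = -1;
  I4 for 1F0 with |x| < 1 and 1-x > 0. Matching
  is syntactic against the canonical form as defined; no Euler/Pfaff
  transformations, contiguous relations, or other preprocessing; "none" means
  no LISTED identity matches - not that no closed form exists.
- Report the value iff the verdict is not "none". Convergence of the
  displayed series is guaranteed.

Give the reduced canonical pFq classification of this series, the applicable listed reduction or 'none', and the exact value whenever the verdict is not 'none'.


The series (x = -1) is 2F1: upper {-8, 6}, lower {15}, prefactor -4/5. Verdict (x = -1): the Kummer evaluation I3 applies (x = -1; c = 15 equals 1+a-b for upper {-8, 6}: listed pattern). Value: -364/25.

Key step: t_0 being -4/5, the lower running product (C = -4/5) is a rising factorial.
Step ratio: r(k) = (-1) * (k-8) (k+6) / [(k+15) (k+1)] - poly over poly, x = (-1) from leading terms; C = -4/5 at k = 0.


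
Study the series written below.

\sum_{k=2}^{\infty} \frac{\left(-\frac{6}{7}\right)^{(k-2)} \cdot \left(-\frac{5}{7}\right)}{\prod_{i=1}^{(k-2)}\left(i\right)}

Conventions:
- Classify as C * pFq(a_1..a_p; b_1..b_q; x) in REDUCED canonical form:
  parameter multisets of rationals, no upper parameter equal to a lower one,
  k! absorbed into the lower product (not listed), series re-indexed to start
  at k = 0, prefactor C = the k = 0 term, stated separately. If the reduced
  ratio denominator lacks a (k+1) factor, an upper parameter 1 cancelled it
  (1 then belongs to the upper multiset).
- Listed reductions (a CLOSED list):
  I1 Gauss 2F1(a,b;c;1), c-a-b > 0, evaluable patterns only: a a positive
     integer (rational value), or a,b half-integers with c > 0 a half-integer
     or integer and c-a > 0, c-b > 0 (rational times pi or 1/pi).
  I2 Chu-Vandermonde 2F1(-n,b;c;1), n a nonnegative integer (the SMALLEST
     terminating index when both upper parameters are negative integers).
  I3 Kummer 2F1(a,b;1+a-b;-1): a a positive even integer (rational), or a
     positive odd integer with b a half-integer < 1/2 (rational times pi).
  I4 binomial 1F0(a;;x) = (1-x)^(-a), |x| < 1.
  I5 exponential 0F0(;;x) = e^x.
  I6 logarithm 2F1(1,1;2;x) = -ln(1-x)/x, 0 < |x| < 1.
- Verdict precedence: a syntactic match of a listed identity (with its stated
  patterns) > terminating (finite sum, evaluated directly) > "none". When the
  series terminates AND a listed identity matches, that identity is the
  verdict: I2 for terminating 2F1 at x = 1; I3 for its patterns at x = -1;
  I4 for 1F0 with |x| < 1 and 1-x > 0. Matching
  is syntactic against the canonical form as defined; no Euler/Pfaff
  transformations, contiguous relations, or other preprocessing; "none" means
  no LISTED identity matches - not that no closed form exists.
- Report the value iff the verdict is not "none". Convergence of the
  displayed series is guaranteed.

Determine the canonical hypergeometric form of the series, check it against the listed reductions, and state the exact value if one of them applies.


With C = -\frac{5}{7}: the canonical form is 0F0(-; -; -\frac{6}{7}). Verdict: exponential (I5) matches (the 0F0 exponential series at x = -\frac{6}{7}). Exact value: \left(-\frac{5}{7}\right) \cdot e^{-\frac{6}{7}}.

First insight: t_0 = -\frac{5}{7} here, and the product of the first k integers (C = -5/7) is k!.
Adjacent-term ratio: r(k) = -\frac{6}{7} * 1 / [(k+1)] - rational; roots negated = parameters, x = -\frac{6}{7}, C = -\frac{5}{7}.


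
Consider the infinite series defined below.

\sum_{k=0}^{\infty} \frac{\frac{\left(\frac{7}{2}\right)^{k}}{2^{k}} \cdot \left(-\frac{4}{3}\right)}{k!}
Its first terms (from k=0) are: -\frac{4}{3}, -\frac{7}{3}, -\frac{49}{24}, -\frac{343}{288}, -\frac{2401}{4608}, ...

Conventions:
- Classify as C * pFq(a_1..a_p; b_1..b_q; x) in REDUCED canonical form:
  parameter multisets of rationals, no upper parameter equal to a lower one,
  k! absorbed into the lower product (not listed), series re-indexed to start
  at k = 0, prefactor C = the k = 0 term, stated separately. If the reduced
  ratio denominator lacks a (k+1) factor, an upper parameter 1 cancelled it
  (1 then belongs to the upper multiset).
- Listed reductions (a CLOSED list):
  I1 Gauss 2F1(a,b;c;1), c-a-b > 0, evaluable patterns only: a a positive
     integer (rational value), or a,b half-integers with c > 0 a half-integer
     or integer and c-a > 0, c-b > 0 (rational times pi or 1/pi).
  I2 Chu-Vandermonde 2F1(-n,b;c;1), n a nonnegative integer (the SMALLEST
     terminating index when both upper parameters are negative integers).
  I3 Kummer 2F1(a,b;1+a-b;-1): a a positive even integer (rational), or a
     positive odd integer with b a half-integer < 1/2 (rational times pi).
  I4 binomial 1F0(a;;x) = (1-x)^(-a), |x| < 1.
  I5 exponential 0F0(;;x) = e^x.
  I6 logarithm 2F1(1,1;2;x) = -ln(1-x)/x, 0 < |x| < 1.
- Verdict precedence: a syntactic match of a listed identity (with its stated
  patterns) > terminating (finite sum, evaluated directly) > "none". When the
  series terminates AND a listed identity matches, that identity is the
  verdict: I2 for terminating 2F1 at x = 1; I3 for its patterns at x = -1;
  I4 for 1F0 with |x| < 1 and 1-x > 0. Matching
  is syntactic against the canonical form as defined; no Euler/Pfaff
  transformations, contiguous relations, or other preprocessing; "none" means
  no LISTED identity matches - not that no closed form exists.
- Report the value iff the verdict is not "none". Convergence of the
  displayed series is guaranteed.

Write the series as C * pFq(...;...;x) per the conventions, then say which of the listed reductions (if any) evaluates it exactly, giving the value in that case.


x = \frac{7}{4} here; the reduced form reads 0F0, upper {-}, lower {-}, C = -\frac{4}{3}. Verdict: the exponential series (I5) fires (the 0F0 exponential series at x = \frac{7}{4}). Sum: \left(-\frac{4}{3}\right) \cdot e^{\frac{7}{4}}.

Structural cue: from the first term -\frac{4}{3}: the two k-th powers (C = -4/3, x = 7/4) combine into one argument.
Consecutive-term ratio: r(k) = \frac{7}{4} * 1 / [(k+1)] - rational; roots negated = parameters, x = \frac{7}{4}, C = -\frac{4}{3}.


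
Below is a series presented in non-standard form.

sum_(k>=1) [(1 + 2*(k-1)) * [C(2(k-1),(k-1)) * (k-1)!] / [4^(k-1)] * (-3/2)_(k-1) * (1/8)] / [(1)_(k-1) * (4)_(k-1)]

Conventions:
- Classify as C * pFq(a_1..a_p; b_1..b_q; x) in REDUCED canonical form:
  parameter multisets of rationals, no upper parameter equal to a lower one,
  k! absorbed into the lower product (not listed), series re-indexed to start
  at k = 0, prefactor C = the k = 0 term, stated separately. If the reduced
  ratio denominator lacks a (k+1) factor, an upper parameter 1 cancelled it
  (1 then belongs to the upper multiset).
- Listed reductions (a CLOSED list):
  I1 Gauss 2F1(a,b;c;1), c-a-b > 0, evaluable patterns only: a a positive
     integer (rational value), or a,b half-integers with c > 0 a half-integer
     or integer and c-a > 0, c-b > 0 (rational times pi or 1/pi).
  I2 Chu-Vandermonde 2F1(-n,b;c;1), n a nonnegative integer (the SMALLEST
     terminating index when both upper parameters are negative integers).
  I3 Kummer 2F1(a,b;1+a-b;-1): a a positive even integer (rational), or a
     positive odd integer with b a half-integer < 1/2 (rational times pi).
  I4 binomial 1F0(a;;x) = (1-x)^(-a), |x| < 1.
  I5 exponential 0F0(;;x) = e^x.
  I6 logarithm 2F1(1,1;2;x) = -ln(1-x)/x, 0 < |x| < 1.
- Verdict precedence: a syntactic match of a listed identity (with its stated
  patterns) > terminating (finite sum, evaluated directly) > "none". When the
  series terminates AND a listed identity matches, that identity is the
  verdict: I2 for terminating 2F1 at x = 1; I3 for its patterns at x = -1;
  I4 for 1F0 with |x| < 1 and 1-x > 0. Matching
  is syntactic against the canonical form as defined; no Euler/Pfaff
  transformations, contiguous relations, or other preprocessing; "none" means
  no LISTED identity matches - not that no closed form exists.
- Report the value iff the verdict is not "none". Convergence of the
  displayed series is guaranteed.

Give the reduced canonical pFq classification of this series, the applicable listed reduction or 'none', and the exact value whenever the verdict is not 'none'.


Classification (C = 1/8): 2F1 with upper {-3/2, 3/2}, lower {4}, argument x = 1. Verdict (x = 1): Gauss's theorem I1 (half-integer case) applies (x = 1; upper {-3/2, 3/2} half-integers, c = 4 in the evaluable pattern). Exact value: (64/315) / pi.

Structural cue: t_0 = 1/8 here, and the (2k+1) factor (prefactor 1/8) shifts (1/2)_k to (3/2)_k.
Ratio: r(k) = 1 * (k-3/2) (k+3/2) / [(k+4) (k+1)] - rational in k. x = 1; t_0 = 1/8; negate the roots.


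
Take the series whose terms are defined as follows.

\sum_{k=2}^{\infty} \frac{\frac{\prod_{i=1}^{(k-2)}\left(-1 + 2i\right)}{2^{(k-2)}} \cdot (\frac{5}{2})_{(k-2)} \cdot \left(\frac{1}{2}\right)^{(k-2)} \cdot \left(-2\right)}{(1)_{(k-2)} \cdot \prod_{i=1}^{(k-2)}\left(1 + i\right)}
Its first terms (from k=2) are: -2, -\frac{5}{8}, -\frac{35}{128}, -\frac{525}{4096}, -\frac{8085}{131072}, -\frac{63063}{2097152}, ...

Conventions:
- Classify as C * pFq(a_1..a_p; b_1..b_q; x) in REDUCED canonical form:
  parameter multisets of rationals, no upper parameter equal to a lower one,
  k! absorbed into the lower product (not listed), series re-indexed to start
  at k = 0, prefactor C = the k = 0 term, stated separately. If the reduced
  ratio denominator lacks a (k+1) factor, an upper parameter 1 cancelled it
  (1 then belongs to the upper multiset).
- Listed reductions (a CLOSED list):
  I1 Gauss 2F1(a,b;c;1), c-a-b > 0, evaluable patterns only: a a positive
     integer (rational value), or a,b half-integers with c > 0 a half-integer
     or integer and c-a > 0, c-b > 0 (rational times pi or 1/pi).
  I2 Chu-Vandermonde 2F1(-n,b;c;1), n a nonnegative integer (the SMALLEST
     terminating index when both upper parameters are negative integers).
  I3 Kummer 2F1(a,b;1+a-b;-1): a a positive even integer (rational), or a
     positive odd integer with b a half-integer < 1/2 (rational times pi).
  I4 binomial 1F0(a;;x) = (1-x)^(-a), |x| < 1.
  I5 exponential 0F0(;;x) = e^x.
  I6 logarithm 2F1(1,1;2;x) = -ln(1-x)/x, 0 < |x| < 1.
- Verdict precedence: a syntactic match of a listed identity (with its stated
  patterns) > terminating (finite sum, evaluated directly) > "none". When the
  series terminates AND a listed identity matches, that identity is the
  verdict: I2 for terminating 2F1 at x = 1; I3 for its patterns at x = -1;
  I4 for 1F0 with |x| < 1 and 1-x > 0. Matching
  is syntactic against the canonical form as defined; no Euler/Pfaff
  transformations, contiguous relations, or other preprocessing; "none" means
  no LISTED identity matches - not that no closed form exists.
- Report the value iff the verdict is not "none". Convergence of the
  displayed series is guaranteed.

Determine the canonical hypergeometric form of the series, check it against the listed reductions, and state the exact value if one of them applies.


Classification (C = -2): 2F1 with upper {\frac{1}{2}, \frac{5}{2}}, lower {2}, argument x = \frac{1}{2}. Verdict: none. Every listed pattern misses the 2F1 form at \frac{1}{2}, upper {\frac{1}{2}, \frac{5}{2}}.

Key observation: x = \frac{1}{2} and the odd product 1*3*...*(2k-1) (prefactor -2) is 2^k (1/2)_k.
Consecutive-term ratio: r(k) = \frac{1}{2} * (k+\frac{1}{2}) (k+\frac{5}{2}) / [(k+2) (k+1)] - poly over poly, x = \frac{1}{2} from leading terms; C = -2 at k = 0.


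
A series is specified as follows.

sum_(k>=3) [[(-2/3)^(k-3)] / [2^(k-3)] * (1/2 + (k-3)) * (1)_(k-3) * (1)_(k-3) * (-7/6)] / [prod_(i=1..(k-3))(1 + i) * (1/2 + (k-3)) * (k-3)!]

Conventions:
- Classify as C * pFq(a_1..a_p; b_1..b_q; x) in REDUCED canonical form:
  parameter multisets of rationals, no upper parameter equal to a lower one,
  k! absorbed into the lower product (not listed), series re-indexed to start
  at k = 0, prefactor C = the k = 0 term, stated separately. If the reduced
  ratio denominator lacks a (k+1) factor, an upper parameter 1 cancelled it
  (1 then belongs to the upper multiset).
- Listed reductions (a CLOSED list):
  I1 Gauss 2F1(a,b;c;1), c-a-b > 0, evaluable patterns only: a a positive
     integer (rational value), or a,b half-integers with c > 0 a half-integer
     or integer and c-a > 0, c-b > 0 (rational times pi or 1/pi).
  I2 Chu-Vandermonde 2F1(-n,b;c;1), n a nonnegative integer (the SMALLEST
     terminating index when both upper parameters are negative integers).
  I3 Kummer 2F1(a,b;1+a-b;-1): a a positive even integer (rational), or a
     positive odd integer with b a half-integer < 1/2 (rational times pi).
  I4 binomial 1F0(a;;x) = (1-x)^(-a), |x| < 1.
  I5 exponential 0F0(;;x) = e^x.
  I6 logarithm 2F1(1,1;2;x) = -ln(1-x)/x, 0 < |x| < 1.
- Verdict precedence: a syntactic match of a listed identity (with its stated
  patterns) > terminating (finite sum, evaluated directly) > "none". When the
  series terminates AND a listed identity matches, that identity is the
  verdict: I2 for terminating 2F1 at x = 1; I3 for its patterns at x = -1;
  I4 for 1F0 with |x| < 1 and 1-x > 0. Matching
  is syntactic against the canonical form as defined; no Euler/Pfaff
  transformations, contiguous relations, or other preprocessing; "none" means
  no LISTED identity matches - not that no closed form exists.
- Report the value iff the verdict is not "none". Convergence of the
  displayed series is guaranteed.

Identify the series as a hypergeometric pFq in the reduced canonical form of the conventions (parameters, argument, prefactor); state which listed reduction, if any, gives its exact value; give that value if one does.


Prefactor -7/6, argument -1/3: 2F1 with upper {1, 1} over lower {2}. Verdict: this is logarithm (I6) (the logarithm: parameters (1,1;2), x = -1/3). Sum: (-7/2) * ln(4/3).

Key step: with t_0 = -7/6, the two k-th powers (prefactor -7/6) combine into one argument.
Adjacent-term ratio: r(k) = (-1/3) * (k+1) (k+1) / [(k+2) (k+1)] - rational in k, leading ratio (-1/3); with t_0 = -7/6, classification follows.


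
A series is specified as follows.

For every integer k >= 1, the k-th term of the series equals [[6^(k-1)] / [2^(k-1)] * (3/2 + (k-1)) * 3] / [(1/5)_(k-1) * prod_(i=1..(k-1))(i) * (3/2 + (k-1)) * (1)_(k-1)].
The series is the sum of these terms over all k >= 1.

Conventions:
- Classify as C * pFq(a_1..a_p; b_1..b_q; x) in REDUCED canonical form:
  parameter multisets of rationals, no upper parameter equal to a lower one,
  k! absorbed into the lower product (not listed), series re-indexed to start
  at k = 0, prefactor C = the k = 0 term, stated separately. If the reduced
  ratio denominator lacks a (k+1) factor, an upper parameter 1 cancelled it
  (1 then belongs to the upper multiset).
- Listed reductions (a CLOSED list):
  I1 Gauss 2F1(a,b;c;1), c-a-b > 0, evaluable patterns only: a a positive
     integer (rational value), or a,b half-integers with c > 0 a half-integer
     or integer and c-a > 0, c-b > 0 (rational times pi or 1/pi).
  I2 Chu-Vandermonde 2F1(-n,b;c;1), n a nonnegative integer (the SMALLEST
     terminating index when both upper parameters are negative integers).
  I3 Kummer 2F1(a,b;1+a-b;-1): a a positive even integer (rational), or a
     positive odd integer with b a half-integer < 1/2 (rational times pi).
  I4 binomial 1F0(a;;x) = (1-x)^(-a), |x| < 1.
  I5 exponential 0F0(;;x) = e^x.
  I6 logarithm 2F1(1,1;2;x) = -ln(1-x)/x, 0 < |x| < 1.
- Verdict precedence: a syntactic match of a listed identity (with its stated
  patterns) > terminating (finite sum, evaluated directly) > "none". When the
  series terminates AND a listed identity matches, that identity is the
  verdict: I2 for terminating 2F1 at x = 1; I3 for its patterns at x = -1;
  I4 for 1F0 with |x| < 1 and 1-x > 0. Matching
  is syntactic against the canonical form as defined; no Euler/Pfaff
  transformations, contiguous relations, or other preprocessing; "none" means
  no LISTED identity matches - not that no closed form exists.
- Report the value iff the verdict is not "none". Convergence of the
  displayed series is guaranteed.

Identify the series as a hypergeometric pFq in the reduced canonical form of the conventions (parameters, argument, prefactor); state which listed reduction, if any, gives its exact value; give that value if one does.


Classification (C = 3): 0F2 with upper {-}, lower {1/5, 1}, argument x = 3. Verdict: none here - no I1-I6 shape fits x = 3 with lower {1/5, 1}.

Key observation: from the first term 3: the product of the first k integers (C = 3) is k!.
Adjacent-term ratio: r(k) = 3 * 1 / [(k+1/5) (k+1) (k+1)] - rational in k. x = 3; t_0 = 3; negate the roots.


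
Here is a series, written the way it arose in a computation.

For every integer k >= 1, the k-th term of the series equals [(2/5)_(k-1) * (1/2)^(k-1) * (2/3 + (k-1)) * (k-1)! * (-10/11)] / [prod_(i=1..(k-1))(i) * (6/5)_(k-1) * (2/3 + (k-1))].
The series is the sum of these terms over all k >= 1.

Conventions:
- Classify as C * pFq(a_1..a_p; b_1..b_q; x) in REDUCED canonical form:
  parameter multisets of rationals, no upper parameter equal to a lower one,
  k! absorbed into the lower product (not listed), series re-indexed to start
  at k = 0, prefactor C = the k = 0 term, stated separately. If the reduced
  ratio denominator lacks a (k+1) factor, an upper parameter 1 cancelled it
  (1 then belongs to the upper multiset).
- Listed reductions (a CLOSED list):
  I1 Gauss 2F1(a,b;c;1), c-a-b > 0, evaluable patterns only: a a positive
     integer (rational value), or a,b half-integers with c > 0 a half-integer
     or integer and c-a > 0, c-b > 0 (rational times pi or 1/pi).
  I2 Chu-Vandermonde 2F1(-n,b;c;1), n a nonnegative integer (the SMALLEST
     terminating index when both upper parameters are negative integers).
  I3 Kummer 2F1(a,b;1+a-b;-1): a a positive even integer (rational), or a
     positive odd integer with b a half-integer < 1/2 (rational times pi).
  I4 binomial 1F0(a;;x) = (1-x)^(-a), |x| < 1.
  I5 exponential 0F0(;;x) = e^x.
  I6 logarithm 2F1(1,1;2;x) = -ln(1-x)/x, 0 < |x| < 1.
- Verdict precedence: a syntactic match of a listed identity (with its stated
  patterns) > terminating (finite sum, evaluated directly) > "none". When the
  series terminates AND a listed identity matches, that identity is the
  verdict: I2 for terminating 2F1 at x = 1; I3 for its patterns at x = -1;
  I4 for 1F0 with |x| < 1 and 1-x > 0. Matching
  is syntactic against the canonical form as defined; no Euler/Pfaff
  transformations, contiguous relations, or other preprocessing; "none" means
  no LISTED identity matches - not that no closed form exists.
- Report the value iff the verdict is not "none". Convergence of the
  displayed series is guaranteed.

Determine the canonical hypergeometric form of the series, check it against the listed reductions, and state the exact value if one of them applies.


x = 1/2 here; the reduced form reads 2F1, upper {2/5, 1}, lower {6/5}, C = -10/11. Verdict: none - this 2F1 at x = 1/2 matches no listed pattern, and upper {2/5, 1} holds no stopper.

Key observation: t_0 = -10/11 here, and the factorial ratio (prefactor -10/11) (k+a-1)!/(a-1)! is a rising factorial (a)_k.
Step ratio: r(k) = (1/2) * (k+2/5) (k+1) / [(k+6/5) (k+1)] - rational in k. x = (1/2); t_0 = -10/11; negate the roots.
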